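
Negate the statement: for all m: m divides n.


¬(for all x: φ) = there exists x: ¬φ, and ¬(there exists x: φ) = for all x: ¬φ.
Apply to the universal statement.

there exists m: NOT(m divides n)


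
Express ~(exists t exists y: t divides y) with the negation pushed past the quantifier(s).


Negation flips each quantifier (∀↔∃) and negates the inner predicate.
¬(exists t exists y: φ) = forall t forall y: ¬φ.

forall t forall y: ~(t divides y)


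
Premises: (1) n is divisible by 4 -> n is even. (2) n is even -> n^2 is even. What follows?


Hypothetical syllogism: from (P → Q) and (Q → R), infer (P → R).
Chain the two implications through the shared middle term 'n is even'.

n is divisible by 4 -> n^2 is even


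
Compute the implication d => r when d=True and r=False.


Implication is false only when antecedent is true and consequent is false.
Substitute: d=True, r=False.
True => False evaluates to False.

False


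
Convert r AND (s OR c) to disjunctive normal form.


Step 1: Distribute ∧ over ∨: r ∧ (s ∨ c) = (r ∧ s) ∨ (r ∧ c).

(r AND s) OR (r AND c)


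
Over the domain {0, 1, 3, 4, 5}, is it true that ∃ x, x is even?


Evaluate the predicate on each element: 0:T, 1:F, 3:F, 4:T, 5:F.
Witness x = 0 satisfies the predicate.

T


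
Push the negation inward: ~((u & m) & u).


De Morgan: the negation of a conjunction is the disjunction of the negations.
Distribute ~ across &, flipping it to |, and negate each literal.

((~u) | (~m)) | (~u)


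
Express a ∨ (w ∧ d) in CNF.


Step 1: Distribute ∨ over ∧: a ∨ (w ∧ d) = (a ∨ w) ∧ (a ∨ d).

(a ∨ w) ∧ (a ∨ d)


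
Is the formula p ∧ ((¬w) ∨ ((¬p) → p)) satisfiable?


Search for a satisfying assignment over {p, w}.
Try p=T, w=F: the formula evaluates to T.
A satisfying assignment exists.

Satisfiable.


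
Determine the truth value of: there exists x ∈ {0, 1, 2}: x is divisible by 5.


Evaluate the predicate on each element: 0:T, 1:F, 2:F.
Witness x = 0 satisfies the predicate.

T


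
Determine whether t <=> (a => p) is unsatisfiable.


Truth table over {a, p, t}:
a | p | t | φ
-------------
False | False | False | False
True | False | False | True
False | True | False | False
True | True | False | False
False | False | True | True
True | False | True | False
False | True | True | True
True | True | True | True
Satisfying assignment at row 2: a=True, p=False, t=False gives True.

No, it is not a contradiction.


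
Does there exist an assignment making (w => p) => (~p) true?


Search for a satisfying assignment over {p, w}.
Try p=False, w=False: the formula evaluates to True.
A satisfying assignment exists.

Satisfiable.


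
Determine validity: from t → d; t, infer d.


This matches the form of modus ponens: the conclusion follows in every model of the premises.

Valid.


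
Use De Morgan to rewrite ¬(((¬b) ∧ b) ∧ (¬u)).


De Morgan: the negation of a conjunction is the disjunction of the negations.
Distribute ¬ across ∧, flipping it to ∨, and negate each literal.

(b ∨ (¬b)) ∨ u


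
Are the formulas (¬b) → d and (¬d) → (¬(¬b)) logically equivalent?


Compare truth tables:
b | d | φ | ψ
-------------
F | F | F | F
T | F | T | T
F | T | T | T
T | T | T | T
The columns φ and ψ agree on every row.

Yes, they are logically equivalent.


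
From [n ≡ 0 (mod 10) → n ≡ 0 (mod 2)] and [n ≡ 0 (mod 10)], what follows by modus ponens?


Modus ponens: from (P → Q) and P, infer Q.
P = 'n ≡ 0 (mod 10)' is asserted, and P → Q holds, so Q follows.

n ≡ 0 (mod 2).


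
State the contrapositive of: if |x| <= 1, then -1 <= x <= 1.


The contrapositive of (P → Q) is (¬Q → ¬P); it is logically equivalent to the original.
Here P = '|x| <= 1' and Q = '-1 <= x <= 1'.

If not (-1 <= x <= 1), then not (|x| <= 1).


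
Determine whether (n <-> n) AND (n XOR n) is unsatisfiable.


Truth table over {n}:
n | φ
-----
F | F
T | F
Every row is false.

Yes, it is a contradiction.


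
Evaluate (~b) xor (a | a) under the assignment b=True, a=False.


Substitute b=True, a=False:
~b = False
a | a = False | False = False
(~b) xor (a | a) = False xor False = False

False


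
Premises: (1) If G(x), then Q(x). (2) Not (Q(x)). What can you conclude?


Modus tollens: from (P → Q) and ¬Q, infer ¬P.
Q = 'Q(x)' is denied; since P → Q, P must also fail.

Not (G(x)).


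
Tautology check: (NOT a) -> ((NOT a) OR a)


Build the truth table over {a}:
a | φ
-----
F | T
T | T
Every row evaluates to true.

Yes, it is a tautology.


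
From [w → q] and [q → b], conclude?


Hypothetical syllogism: from (P → Q) and (Q → R), infer (P → R).
Chain the two implications through the shared middle term 'q'.

w → b


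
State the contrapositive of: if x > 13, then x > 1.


The contrapositive of (P → Q) is (¬Q → ¬P); it is logically equivalent to the original.
Here P = 'x > 13' and Q = 'x > 1'.

If not (x > 1), then not (x > 13).


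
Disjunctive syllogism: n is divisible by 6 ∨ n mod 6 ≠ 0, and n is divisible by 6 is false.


Disjunctive syllogism: from (P ∨ Q) and ¬P, infer Q.
One disjunct, 'n is divisible by 6', is ruled out; the other must hold.

n mod 6 ≠ 0


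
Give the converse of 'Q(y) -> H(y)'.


The converse of (P → Q) is (Q → P). It is not in general equivalent to the original.
Here P = 'Q(y)' and Q = 'H(y)'.

If H(y), then Q(y).


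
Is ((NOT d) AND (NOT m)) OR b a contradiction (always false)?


Truth table over {b, d, m}:
b | d | m | φ
-------------
F | F | F | T
T | F | F | T
F | T | F | F
T | T | F | T
F | F | T | F
T | F | T | T
F | T | T | F
T | T | T | T
Satisfying assignment at row 1: b=F, d=F, m=F gives T.

No, it is not a contradiction.


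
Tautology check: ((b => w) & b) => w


Build the truth table over {b, w}:
b | w | φ
---------
False | False | True
True | False | True
False | True | True
True | True | True
Every row evaluates to true.

Yes, it is a tautology.


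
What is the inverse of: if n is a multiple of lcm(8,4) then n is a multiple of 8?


The inverse of (P → Q) is (¬P → ¬Q). It is equivalent to the converse, not to the original.
Here P = 'n is a multiple of lcm(8,4)' and Q = 'n is a multiple of 8'.

If not (n is a multiple of lcm(8,4)), then not (n is a multiple of 8).


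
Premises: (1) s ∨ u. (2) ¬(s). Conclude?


Disjunctive syllogism: from (P ∨ Q) and ¬P, infer Q.
One disjunct, 's', is ruled out; the other must hold.

u


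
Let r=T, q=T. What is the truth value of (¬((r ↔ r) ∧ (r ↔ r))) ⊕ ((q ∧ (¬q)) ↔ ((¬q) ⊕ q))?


Substitute r=T, q=T:
r ↔ r = T ↔ T = T
r ↔ r = T ↔ T = T
(r ↔ r) ∧ (r ↔ r) = T ∧ T = T
¬((r ↔ r) ∧ (r ↔ r)) = F
¬q = F
q ∧ (¬q) = T ∧ F = F
¬q = F
(¬q) ⊕ q = F ⊕ T = T
(q ∧ (¬q)) ↔ ((¬q) ⊕ q) = F ↔ T = F
(¬((r ↔ r) ∧ (r ↔ r))) ⊕ ((q ∧ (¬q)) ↔ ((¬q) ⊕ q)) = F ⊕ F = F

F


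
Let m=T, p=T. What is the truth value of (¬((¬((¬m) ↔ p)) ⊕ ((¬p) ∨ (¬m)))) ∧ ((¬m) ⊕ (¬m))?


Substitute m=T, p=T:
… (earlier sub-steps elided)
¬((¬m) ↔ p) = T
¬p = F
¬m = F
(¬p) ∨ (¬m) = F ∨ F = F
(¬((¬m) ↔ p)) ⊕ ((¬p) ∨ (¬m)) = T ⊕ F = T
¬((¬((¬m) ↔ p)) ⊕ ((¬p) ∨ (¬m))) = F
¬m = F
¬m = F
(¬m) ⊕ (¬m) = F ⊕ F = F
(¬((¬((¬m) ↔ p)) ⊕ ((¬p) ∨ (¬m)))) ∧ ((¬m) ⊕ (¬m)) = F ∧ F = F

F


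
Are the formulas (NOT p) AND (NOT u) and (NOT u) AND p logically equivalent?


Compare truth tables:
p | u | φ | ψ
-------------
F | F | T | F
T | F | F | T
F | T | F | F
T | T | F | F
They differ at row 1 (p=F, u=F): φ=T but ψ=F.

No, they are not logically equivalent.


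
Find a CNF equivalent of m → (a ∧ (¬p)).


Step 1: Rewrite m → (a ∧ (¬p)) as ¬m ∨ (a ∧ (¬p)).
Step 2: Distribute ∨ over ∧.

((¬m) ∨ a) ∧ ((¬m) ∨ (¬p))


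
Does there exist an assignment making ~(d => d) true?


Check all 2 assignments over {d}:
d | φ
-----
False | False
True | False
No assignment makes the formula true.

Unsatisfiable.


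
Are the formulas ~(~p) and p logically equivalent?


Compare truth tables:
p | φ | ψ
---------
False | False | False
True | True | True
The columns φ and ψ agree on every row.

Yes, they are logically equivalent.


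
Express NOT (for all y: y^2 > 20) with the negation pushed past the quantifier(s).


¬(for all x: φ) = there exists x: ¬φ, and ¬(there exists x: φ) = for all x: ¬φ.
Apply to the universal statement.

there exists y: NOT(y^2 > 20)


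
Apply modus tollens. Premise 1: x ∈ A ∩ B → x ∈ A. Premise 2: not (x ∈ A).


Modus tollens: from (P → Q) and ¬Q, infer ¬P.
Q = 'x ∈ A' is denied; since P → Q, P must also fail.

Not (x ∈ A ∩ B).


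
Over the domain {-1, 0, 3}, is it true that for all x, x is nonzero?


Evaluate the predicate on each element: -1:T, 0:F, 3:T.
Counterexample x = 0 fails the predicate.

F


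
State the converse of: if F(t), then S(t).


The converse of (P → Q) is (Q → P). It is not in general equivalent to the original.
Here P = 'F(t)' and Q = 'S(t)'.

If S(t), then F(t).


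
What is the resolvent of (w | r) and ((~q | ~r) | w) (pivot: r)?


The clauses contain complementary literals r and ~r.
Resolution eliminates this pair and disjoins the remaining literals (merging duplicates).

(w | ~q)


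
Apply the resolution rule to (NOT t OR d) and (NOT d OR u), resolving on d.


The clauses contain complementary literals d and NOTd.
Resolution eliminates this pair and disjoins the remaining literals (merging duplicates).

(NOT t OR u)


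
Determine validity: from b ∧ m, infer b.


This matches the form of conjunction elimination: the conclusion follows in every model of the premises.

Valid.


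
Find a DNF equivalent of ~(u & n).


Step 1: Apply De Morgan: ¬(u ∧ n) = ¬u ∨ ¬n.

(~u) | (~n)


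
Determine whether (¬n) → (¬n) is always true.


Build the truth table over {n}:
n | φ
-----
F | T
T | T
Every row evaluates to true.

Yes, it is a tautology.


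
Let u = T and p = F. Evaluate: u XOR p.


Exclusive or is true when exactly one operand is true.
Substitute: u=T, p=F.
T XOR F evaluates to T.

T


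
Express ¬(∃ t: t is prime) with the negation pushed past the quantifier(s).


¬(∀ x: φ) = ∃ x: ¬φ, and ¬(∃ x: φ) = ∀ x: ¬φ.
Apply to the existential statement.

∀ t: ¬(t is prime)


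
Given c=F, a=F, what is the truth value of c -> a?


Implication is false only when antecedent is true and consequent is false.
Substitute: c=F, a=F.
F -> F evaluates to T.

T


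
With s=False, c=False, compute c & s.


Substitute s=False, c=False:
c & s = False & False = False

False


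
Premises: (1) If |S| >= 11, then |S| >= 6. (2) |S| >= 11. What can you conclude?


Modus ponens: from (P → Q) and P, infer Q.
P = '|S| >= 11' is asserted, and P → Q holds, so Q follows.

|S| >= 6.


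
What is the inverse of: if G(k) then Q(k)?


The inverse of (P → Q) is (¬P → ¬Q). It is equivalent to the converse, not to the original.
Here P = 'G(k)' and Q = 'Q(k)'.

If not (G(k)), then not (Q(k)).


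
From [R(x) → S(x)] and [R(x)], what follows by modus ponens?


Modus ponens: from (P → Q) and P, infer Q.
P = 'R(x)' is asserted, and P → Q holds, so Q follows.

S(x).


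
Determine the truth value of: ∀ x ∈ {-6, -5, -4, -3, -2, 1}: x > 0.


Evaluate the predicate on each element: -6:F, -5:F, -4:F, -3:F, -2:F, 1:T.
Counterexample x = -6 fails the predicate.

F


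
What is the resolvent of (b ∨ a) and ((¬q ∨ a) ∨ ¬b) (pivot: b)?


The clauses contain complementary literals b and ¬b.
Resolution eliminates this pair and disjoins the remaining literals (merging duplicates).

(a ∨ ¬q)


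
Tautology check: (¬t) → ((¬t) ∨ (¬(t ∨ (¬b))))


Build the truth table over {b, t}:
b | t | φ
---------
F | F | T
T | F | T
F | T | T
T | T | T
Every row evaluates to true.

Yes, it is a tautology.


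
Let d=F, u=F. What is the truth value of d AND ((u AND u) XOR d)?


Substitute d=F, u=F:
u AND u = F AND F = F
(u AND u) XOR d = F XOR F = F
d AND ((u AND u) XOR d) = F AND F = F

F


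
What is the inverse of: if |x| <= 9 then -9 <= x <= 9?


The inverse of (P → Q) is (¬P → ¬Q). It is equivalent to the converse, not to the original.
Here P = '|x| <= 9' and Q = '-9 <= x <= 9'.

If not (|x| <= 9), then not (-9 <= x <= 9).


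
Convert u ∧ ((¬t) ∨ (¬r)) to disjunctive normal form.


Step 1: Distribute ∧ over ∨: u ∧ ((¬t) ∨ (¬r)) = (u ∧ (¬t)) ∨ (u ∧ (¬r)).

(u ∧ (¬t)) ∨ (u ∧ (¬r))


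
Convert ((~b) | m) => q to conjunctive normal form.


Step 1: Rewrite as ¬((¬b) ∨ m) ∨ q = (¬(¬b) ∧ ¬m) ∨ q.
Step 2: Distribute ∨ over ∧.
Step 3: Eliminate any double negations (¬¬X = X).

(b | q) & ((~m) | q)


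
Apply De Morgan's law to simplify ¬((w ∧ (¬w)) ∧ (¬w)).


De Morgan: the negation of a conjunction is the disjunction of the negations.
Distribute ¬ across ∧, flipping it to ∨, and negate each literal.

((¬w) ∨ w) ∨ w


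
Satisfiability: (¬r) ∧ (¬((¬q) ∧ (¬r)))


Search for a satisfying assignment over {q, r}.
Try q=T, r=F: the formula evaluates to T.
A satisfying assignment exists.

Satisfiable.


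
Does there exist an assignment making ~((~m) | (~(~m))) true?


Check all 2 assignments over {m}:
m | φ
-----
False | False
True | False
No assignment makes the formula true.

Unsatisfiable.


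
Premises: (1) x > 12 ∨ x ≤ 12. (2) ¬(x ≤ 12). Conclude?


Disjunctive syllogism: from (P ∨ Q) and ¬P, infer Q.
One disjunct, 'x ≤ 12', is ruled out; the other must hold.

x > 12


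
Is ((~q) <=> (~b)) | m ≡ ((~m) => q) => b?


Compare truth tables:
b | m | q | φ | ψ
-----------------
False | False | False | True | True
True | False | False | False | True
False | True | False | True | False
True | True | False | True | True
False | False | True | False | False
True | False | True | True | True
False | True | True | True | False
True | True | True | True | True
They differ at row 2 (b=True, m=False, q=False): φ=False but ψ=True.

No, they are not logically equivalent.


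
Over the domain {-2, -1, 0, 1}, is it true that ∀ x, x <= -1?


Evaluate the predicate on each element: -2:T, -1:T, 0:F, 1:F.
Counterexample x = 0 fails the predicate.

F


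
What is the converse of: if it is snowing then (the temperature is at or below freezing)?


The converse of (P → Q) is (Q → P). It is not in general equivalent to the original.
Here P = 'it is snowing' and Q = '(the temperature is at or below freezing)'.

If (the temperature is at or below freezing), then it is snowing.


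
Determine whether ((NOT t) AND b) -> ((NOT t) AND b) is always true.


Build the truth table over {b, t}:
b | t | φ
---------
F | F | T
T | F | T
F | T | T
T | T | T
Every row evaluates to true.

Yes, it is a tautology.


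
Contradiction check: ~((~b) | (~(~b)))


Truth table over {b}:
b | φ
-----
False | False
True | False
Every row is false.

Yes, it is a contradiction.


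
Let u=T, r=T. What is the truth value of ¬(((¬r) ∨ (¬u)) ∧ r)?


Substitute u=T, r=T:
¬r = F
¬u = F
(¬r) ∨ (¬u) = F ∨ F = F
((¬r) ∨ (¬u)) ∧ r = F ∧ T = F
¬(((¬r) ∨ (¬u)) ∧ r) = T

T


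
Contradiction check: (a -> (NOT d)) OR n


Truth table over {a, d, n}:
a | d | n | φ
-------------
F | F | F | T
T | F | F | T
F | T | F | T
T | T | F | F
F | F | T | T
T | F | T | T
F | T | T | T
T | T | T | T
Satisfying assignment at row 1: a=F, d=F, n=F gives T.

No, it is not a contradiction.


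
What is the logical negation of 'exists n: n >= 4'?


¬(forall x: φ) = exists x: ¬φ, and ¬(exists x: φ) = forall x: ¬φ.
Apply to the existential statement.

forall n: ~(n >= 4)


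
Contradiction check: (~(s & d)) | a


Truth table over {a, d, s}:
a | d | s | φ
-------------
False | False | False | True
True | False | False | True
False | True | False | True
True | True | False | True
False | False | True | True
True | False | True | True
False | True | True | False
True | True | True | True
Satisfying assignment at row 1: a=False, d=False, s=False gives True.

No, it is not a contradiction.


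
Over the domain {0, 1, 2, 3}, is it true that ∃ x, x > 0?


Evaluate the predicate on each element: 0:F, 1:T, 2:T, 3:T.
Witness x = 1 satisfies the predicate.

T


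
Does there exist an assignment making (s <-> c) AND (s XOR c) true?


Check all 4 assignments over {c, s}:
c | s | φ
---------
F | F | F
T | F | F
F | T | F
T | T | F
No assignment makes the formula true.

Unsatisfiable.


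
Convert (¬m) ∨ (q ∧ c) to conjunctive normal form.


Step 1: Distribute ∨ over ∧: (¬m) ∨ (q ∧ c) = ((¬m) ∨ q) ∧ ((¬m) ∨ c).

((¬m) ∨ q) ∧ ((¬m) ∨ c)


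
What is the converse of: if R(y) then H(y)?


The converse of (P → Q) is (Q → P). It is not in general equivalent to the original.
Here P = 'R(y)' and Q = 'H(y)'.

If H(y), then R(y).


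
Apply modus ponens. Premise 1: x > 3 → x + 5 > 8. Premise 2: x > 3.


Modus ponens: from (P → Q) and P, infer Q.
P = 'x > 3' is asserted, and P → Q holds, so Q follows.

x + 5 > 8.


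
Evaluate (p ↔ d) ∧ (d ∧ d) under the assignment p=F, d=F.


Substitute p=F, d=F:
p ↔ d = F ↔ F = T
d ∧ d = F ∧ F = F
(p ↔ d) ∧ (d ∧ d) = T ∧ F = F

F


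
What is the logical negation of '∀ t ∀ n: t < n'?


Negation flips each quantifier (∀↔∃) and negates the inner predicate.
¬(∀ t ∀ n: φ) = ∃ t ∃ n: ¬φ.

∃ t ∃ n: ¬(t < n)


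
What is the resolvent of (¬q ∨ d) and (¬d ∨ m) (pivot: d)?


The clauses contain complementary literals d and ¬d.
Resolution eliminates this pair and disjoins the remaining literals (merging duplicates).

(¬q ∨ m)


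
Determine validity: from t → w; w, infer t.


This is affirming the consequent (fallacy). There exist truth assignments where the premises are all true but the conclusion is false.

Invalid.


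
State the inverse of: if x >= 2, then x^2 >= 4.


The inverse of (P → Q) is (¬P → ¬Q). It is equivalent to the converse, not to the original.
Here P = 'x >= 2' and Q = 'x^2 >= 4'.

If not (x >= 2), then not (x^2 >= 4).


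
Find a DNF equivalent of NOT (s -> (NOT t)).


Step 1: Rewrite implication then negate: ¬(¬s ∨ (¬t)) = s ∧ ¬(¬t).
Step 2: Eliminate any double negations (¬¬X = X).

s AND t


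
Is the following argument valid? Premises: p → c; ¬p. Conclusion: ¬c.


This is denying the antecedent (fallacy). There exist truth assignments where the premises are all true but the conclusion is false.

Invalid.


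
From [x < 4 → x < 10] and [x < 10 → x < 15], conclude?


Hypothetical syllogism: from (P → Q) and (Q → R), infer (P → R).
Chain the two implications through the shared middle term 'x < 10'.

x < 4 → x < 15


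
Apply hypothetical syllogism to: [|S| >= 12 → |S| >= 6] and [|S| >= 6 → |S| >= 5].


Hypothetical syllogism: from (P → Q) and (Q → R), infer (P → R).
Chain the two implications through the shared middle term '|S| >= 6'.

|S| >= 12 → |S| >= 5


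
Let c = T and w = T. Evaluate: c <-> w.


Biconditional is true when both operands have the same truth value.
Substitute: c=T, w=T.
T <-> T evaluates to T.

T


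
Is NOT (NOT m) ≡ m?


Compare truth tables:
m | φ | ψ
---------
F | F | F
T | T | T
The columns φ and ψ agree on every row.

Yes, they are logically equivalent.


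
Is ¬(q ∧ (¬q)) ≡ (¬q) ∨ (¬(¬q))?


Compare truth tables:
q | φ | ψ
---------
F | T | T
T | T | T
The columns φ and ψ agree on every row.

Yes, they are logically equivalent.


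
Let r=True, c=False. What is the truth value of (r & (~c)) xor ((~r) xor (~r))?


Substitute r=True, c=False:
~c = True
r & (~c) = True & True = True
~r = False
~r = False
(~r) xor (~r) = False xor False = False
(r & (~c)) xor ((~r) xor (~r)) = True xor False = True

True


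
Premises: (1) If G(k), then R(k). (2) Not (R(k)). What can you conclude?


Modus tollens: from (P → Q) and ¬Q, infer ¬P.
Q = 'R(k)' is denied; since P → Q, P must also fail.

Not (G(k)).


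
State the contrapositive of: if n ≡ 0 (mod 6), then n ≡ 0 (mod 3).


The contrapositive of (P → Q) is (¬Q → ¬P); it is logically equivalent to the original.
Here P = 'n ≡ 0 (mod 6)' and Q = 'n ≡ 0 (mod 3)'.

If not (n ≡ 0 (mod 3)), then not (n ≡ 0 (mod 6)).


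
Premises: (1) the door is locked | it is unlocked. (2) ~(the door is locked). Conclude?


Disjunctive syllogism: from (P ∨ Q) and ¬P, infer Q.
One disjunct, 'the door is locked', is ruled out; the other must hold.

it is unlocked


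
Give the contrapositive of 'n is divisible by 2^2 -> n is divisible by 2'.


The contrapositive of (P → Q) is (¬Q → ¬P); it is logically equivalent to the original.
Here P = 'n is divisible by 2^2' and Q = 'n is divisible by 2'.

If not (n is divisible by 2), then not (n is divisible by 2^2).


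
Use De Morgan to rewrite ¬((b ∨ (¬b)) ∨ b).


De Morgan: the negation of a disjunction is the conjunction of the negations.
Distribute ¬ across ∨, flipping it to ∧, and negate each literal.

((¬b) ∧ b) ∧ (¬b)


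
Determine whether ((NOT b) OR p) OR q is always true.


Build the truth table over {b, p, q}:
b | p | q | φ
-------------
F | F | F | T
T | F | F | F
F | T | F | T
T | T | F | T
F | F | T | T
T | F | T | T
F | T | T | T
T | T | T | T
Counterexample at row 2: with b=T, p=F, q=F, the formula is F.

No, it is not a tautology.


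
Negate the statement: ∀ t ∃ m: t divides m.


Negation flips each quantifier (∀↔∃) and negates the inner predicate.
¬(∀ t ∃ m: φ) = ∃ t ∀ m: ¬φ.

∃ t ∀ m: ¬(t divides m)


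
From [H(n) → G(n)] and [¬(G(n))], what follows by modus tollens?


Modus tollens: from (P → Q) and ¬Q, infer ¬P.
Q = 'G(n)' is denied; since P → Q, P must also fail.

Not (H(n)).


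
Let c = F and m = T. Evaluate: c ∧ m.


Conjunction is true only when both operands are true.
Substitute: c=F, m=T.
F ∧ T evaluates to F.

F


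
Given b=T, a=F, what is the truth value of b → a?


Implication is false only when antecedent is true and consequent is false.
Substitute: b=T, a=F.
T → F evaluates to F.

F


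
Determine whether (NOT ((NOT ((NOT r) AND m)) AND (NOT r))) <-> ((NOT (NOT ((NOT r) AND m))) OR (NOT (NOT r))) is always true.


Build the truth table over {m, r}:
m | r | φ
---------
F | F | T
T | F | T
F | T | T
T | T | T
Every row evaluates to true.

Yes, it is a tautology.


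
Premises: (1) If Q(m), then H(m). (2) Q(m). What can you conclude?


Modus ponens: from (P → Q) and P, infer Q.
P = 'Q(m)' is asserted, and P → Q holds, so Q follows.

H(m).


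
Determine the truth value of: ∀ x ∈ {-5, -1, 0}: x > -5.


Evaluate the predicate on each element: -5:F, -1:T, 0:T.
Counterexample x = -5 fails the predicate.

F


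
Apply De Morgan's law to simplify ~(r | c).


De Morgan: the negation of a disjunction is the conjunction of the negations.
Distribute ~ across |, flipping it to &, and negate each literal.

(~r) & (~c)


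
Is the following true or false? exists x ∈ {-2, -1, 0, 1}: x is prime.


Evaluate the predicate on each element: -2:False, -1:False, 0:False, 1:False.
No element satisfies the predicate.

False


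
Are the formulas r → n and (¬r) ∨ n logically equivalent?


Compare truth tables:
n | r | φ | ψ
-------------
F | F | T | T
T | F | T | T
F | T | F | F
T | T | T | T
The columns φ and ψ agree on every row.

Yes, they are logically equivalent.


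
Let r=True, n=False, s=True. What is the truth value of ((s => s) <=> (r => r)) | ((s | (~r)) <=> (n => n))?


Substitute r=True, n=False, s=True:
s => s = True => True = True
r => r = True => True = True
(s => s) <=> (r => r) = True <=> True = True
~r = False
s | (~r) = True | False = True
n => n = False => False = True
(s | (~r)) <=> (n => n) = True <=> True = True
((s => s) <=> (r => r)) | ((s | (~r)) <=> (n => n)) = True | True = True

True


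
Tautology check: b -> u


Build the truth table over {b, u}:
b | u | φ
---------
F | F | T
T | F | F
F | T | T
T | T | T
Counterexample at row 2: with b=T, u=F, the formula is F.

No, it is not a tautology.


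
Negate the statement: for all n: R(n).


¬(for all x: φ) = there exists x: ¬φ, and ¬(there exists x: φ) = for all x: ¬φ.
Apply to the universal statement.

there exists n: NOT(R(n))


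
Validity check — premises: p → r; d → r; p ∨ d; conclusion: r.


This matches the form of proof by cases: the conclusion follows in every model of the premises.

Valid.


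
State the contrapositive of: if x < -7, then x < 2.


The contrapositive of (P → Q) is (¬Q → ¬P); it is logically equivalent to the original.
Here P = 'x < -7' and Q = 'x < 2'.

If not (x < 2), then not (x < -7).


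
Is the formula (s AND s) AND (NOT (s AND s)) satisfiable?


Check all 2 assignments over {s}:
s | φ
-----
F | F
T | F
No assignment makes the formula true.

Unsatisfiable.


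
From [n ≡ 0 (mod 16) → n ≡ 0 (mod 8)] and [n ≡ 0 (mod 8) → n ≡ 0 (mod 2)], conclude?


Hypothetical syllogism: from (P → Q) and (Q → R), infer (P → R).
Chain the two implications through the shared middle term 'n ≡ 0 (mod 8)'.

n ≡ 0 (mod 16) → n ≡ 0 (mod 2)


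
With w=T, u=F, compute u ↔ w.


Substitute w=T, u=F:
u ↔ w = F ↔ T = F

F


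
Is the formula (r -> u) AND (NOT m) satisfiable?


Search for a satisfying assignment over {m, r, u}.
Try m=F, r=F, u=F: the formula evaluates to T.
A satisfying assignment exists.

Satisfiable.


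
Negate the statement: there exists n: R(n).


¬(for all x: φ) = there exists x: ¬φ, and ¬(there exists x: φ) = for all x: ¬φ.
Apply to the existential statement.

for all n: NOT(R(n))


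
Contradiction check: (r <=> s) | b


Truth table over {b, r, s}:
b | r | s | φ
-------------
False | False | False | True
True | False | False | True
False | True | False | False
True | True | False | True
False | False | True | False
True | False | True | True
False | True | True | True
True | True | True | True
Satisfying assignment at row 1: b=False, r=False, s=False gives True.

No, it is not a contradiction.


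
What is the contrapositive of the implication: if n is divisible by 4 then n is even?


The contrapositive of (P → Q) is (¬Q → ¬P); it is logically equivalent to the original.
Here P = 'n is divisible by 4' and Q = 'n is even'.

If not (n is even), then not (n is divisible by 4).


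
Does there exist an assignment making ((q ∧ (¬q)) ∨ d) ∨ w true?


Search for a satisfying assignment over {d, q, w}.
Try d=T, q=F, w=F: the formula evaluates to T.
A satisfying assignment exists.

Satisfiable.


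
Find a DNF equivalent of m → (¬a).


Step 1: Rewrite m → (¬a) as ¬m ∨ (¬a).

(¬m) ∨ (¬a)


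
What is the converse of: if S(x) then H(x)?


The converse of (P → Q) is (Q → P). It is not in general equivalent to the original.
Here P = 'S(x)' and Q = 'H(x)'.

If H(x), then S(x).


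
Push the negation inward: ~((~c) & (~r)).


De Morgan: the negation of a conjunction is the disjunction of the negations.
Distribute ~ across &, flipping it to |, and negate each literal.

c | r


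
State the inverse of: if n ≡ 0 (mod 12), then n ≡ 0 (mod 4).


The inverse of (P → Q) is (¬P → ¬Q). It is equivalent to the converse, not to the original.
Here P = 'n ≡ 0 (mod 12)' and Q = 'n ≡ 0 (mod 4)'.

If not (n ≡ 0 (mod 12)), then not (n ≡ 0 (mod 4)).


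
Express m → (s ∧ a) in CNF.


Step 1: Rewrite m → (s ∧ a) as ¬m ∨ (s ∧ a).
Step 2: Distribute ∨ over ∧.

((¬m) ∨ s) ∧ ((¬m) ∨ a)


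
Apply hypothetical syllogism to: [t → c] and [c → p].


Hypothetical syllogism: from (P → Q) and (Q → R), infer (P → R).
Chain the two implications through the shared middle term 'c'.

t → p


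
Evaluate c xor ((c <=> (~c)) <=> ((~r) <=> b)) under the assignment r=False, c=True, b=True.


Substitute r=False, c=True, b=True:
~c = False
c <=> (~c) = True <=> False = False
~r = True
(~r) <=> b = True <=> True = True
(c <=> (~c)) <=> ((~r) <=> b) = False <=> True = False
c xor ((c <=> (~c)) <=> ((~r) <=> b)) = True xor False = True

True


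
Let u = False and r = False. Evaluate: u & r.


Conjunction is true only when both operands are true.
Substitute: u=False, r=False.
False & False evaluates to False.

False


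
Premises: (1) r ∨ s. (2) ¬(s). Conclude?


Disjunctive syllogism: from (P ∨ Q) and ¬P, infer Q.
One disjunct, 's', is ruled out; the other must hold.

r


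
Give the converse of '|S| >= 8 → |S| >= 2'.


The converse of (P → Q) is (Q → P). It is not in general equivalent to the original.
Here P = '|S| >= 8' and Q = '|S| >= 2'.

If |S| >= 2, then |S| >= 8.


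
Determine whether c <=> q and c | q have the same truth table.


Compare truth tables:
c | q | φ | ψ
-------------
False | False | True | False
True | False | False | True
False | True | False | True
True | True | True | True
They differ at row 1 (c=False, q=False): φ=True but ψ=False.

No, they are not logically equivalent.


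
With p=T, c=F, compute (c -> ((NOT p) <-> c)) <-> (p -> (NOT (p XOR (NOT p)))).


Substitute p=T, c=F:
NOT p = F
(NOT p) <-> c = F <-> F = T
c -> ((NOT p) <-> c) = F -> T = T
NOT p = F
p XOR (NOT p) = T XOR F = T
NOT (p XOR (NOT p)) = F
p -> (NOT (p XOR (NOT p))) = T -> F = F
(c -> ((NOT p) <-> c)) <-> (p -> (NOT (p XOR (NOT p)))) = T <-> F = F

F


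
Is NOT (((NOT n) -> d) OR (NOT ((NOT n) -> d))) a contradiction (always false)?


Truth table over {d, n}:
d | n | φ
---------
F | F | F
T | F | F
F | T | F
T | T | F
Every row is false.

Yes, it is a contradiction.


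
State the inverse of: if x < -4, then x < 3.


The inverse of (P → Q) is (¬P → ¬Q). It is equivalent to the converse, not to the original.
Here P = 'x < -4' and Q = 'x < 3'.

If not (x < -4), then not (x < 3).


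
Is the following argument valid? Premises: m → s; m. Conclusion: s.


This matches the form of modus ponens: the conclusion follows in every model of the premises.

Valid.


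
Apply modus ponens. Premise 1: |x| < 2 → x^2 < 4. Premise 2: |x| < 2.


Modus ponens: from (P → Q) and P, infer Q.
P = '|x| < 2' is asserted, and P → Q holds, so Q follows.

x^2 < 4.


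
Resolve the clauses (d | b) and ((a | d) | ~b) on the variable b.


The clauses contain complementary literals b and ~b.
Resolution eliminates this pair and disjoins the remaining literals (merging duplicates).

(d | a)


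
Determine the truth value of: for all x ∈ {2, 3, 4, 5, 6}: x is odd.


Evaluate the predicate on each element: 2:F, 3:T, 4:F, 5:T, 6:F.
Counterexample x = 2 fails the predicate.

F


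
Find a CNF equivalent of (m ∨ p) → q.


Step 1: Rewrite as ¬(m ∨ p) ∨ q = (¬m ∧ ¬p) ∨ q.
Step 2: Distribute ∨ over ∧.

((¬m) ∨ q) ∧ ((¬p) ∨ q)


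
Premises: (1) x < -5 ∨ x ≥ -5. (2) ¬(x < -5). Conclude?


Disjunctive syllogism: from (P ∨ Q) and ¬P, infer Q.
One disjunct, 'x < -5', is ruled out; the other must hold.

x ≥ -5


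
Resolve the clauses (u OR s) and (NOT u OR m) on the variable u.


The clauses contain complementary literals u and NOTu.
Resolution eliminates this pair and disjoins the remaining literals (merging duplicates).

(s OR m)


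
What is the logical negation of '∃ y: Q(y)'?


¬(∀ x: φ) = ∃ x: ¬φ, and ¬(∃ x: φ) = ∀ x: ¬φ.
Apply to the existential statement.

∀ y: ¬(Q(y))


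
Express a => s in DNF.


Step 1: Rewrite a → s as ¬a ∨ s.

(~a) | s


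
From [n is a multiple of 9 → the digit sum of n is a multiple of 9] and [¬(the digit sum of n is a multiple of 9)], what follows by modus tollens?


Modus tollens: from (P → Q) and ¬Q, infer ¬P.
Q = 'the digit sum of n is a multiple of 9' is denied; since P → Q, P must also fail.

Not (n is a multiple of 9).


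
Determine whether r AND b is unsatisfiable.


Truth table over {b, r}:
b | r | φ
---------
F | F | F
T | F | F
F | T | F
T | T | T
Satisfying assignment at row 4: b=T, r=T gives T.

No, it is not a contradiction.


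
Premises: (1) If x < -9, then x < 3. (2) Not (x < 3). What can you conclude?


Modus tollens: from (P → Q) and ¬Q, infer ¬P.
Q = 'x < 3' is denied; since P → Q, P must also fail.

Not (x < -9).


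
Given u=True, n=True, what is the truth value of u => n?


Implication is false only when antecedent is true and consequent is false.
Substitute: u=True, n=True.
True => True evaluates to True.

True


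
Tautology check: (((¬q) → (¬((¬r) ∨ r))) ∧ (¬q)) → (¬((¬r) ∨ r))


Build the truth table over {q, r}:
q | r | φ
---------
F | F | T
T | F | T
F | T | T
T | T | T
Every row evaluates to true.

Yes, it is a tautology.


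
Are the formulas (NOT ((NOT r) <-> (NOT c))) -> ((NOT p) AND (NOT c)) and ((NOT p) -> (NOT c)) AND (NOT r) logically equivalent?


Compare truth tables:
c | p | r | φ | ψ
-----------------
F | F | F | T | T
T | F | F | F | F
F | T | F | T | T
T | T | F | F | T
F | F | T | T | F
T | F | T | T | F
F | T | T | F | F
T | T | T | T | F
They differ at row 4 (c=T, p=T, r=F): φ=F but ψ=T.

No, they are not logically equivalent.


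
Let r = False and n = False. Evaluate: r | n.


Disjunction is false only when both operands are false.
Substitute: r=False, n=False.
False | False evaluates to False.

False


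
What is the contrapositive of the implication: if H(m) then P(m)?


The contrapositive of (P → Q) is (¬Q → ¬P); it is logically equivalent to the original.
Here P = 'H(m)' and Q = 'P(m)'.

If not (P(m)), then not (H(m)).


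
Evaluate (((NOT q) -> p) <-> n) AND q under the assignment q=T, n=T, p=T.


Substitute q=T, n=T, p=T:
NOT q = F
(NOT q) -> p = F -> T = T
((NOT q) -> p) <-> n = T <-> T = T
(((NOT q) -> p) <-> n) AND q = T AND T = T

T


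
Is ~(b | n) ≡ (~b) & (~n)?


Compare truth tables:
b | n | φ | ψ
-------------
False | False | True | True
True | False | False | False
False | True | False | False
True | True | False | False
The columns φ and ψ agree on every row.

Yes, they are logically equivalent.


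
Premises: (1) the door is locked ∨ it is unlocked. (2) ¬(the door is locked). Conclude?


Disjunctive syllogism: from (P ∨ Q) and ¬P, infer Q.
One disjunct, 'the door is locked', is ruled out; the other must hold.

it is unlocked


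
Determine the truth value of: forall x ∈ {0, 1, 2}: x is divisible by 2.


Evaluate the predicate on each element: 0:True, 1:False, 2:True.
Counterexample x = 1 fails the predicate.

False


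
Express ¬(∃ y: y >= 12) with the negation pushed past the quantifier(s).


¬(∀ x: φ) = ∃ x: ¬φ, and ¬(∃ x: φ) = ∀ x: ¬φ.
Apply to the existential statement.

∀ y: ¬(y >= 12)


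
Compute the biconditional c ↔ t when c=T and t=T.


Biconditional is true when both operands have the same truth value.
Substitute: c=T, t=T.
T ↔ T evaluates to T.

T


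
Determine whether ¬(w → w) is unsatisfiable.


Truth table over {w}:
w | φ
-----
F | F
T | F
Every row is false.

Yes, it is a contradiction.


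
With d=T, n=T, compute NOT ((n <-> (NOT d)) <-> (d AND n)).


Substitute d=T, n=T:
NOT d = F
n <-> (NOT d) = T <-> F = F
d AND n = T AND T = T
(n <-> (NOT d)) <-> (d AND n) = F <-> T = F
NOT ((n <-> (NOT d)) <-> (d AND n)) = T

T


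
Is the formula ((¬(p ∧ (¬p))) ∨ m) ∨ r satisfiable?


Search for a satisfying assignment over {m, p, r}.
Try m=F, p=F, r=F: the formula evaluates to T.
A satisfying assignment exists.

Satisfiable.


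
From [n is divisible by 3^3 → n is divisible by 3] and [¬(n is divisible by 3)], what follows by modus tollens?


Modus tollens: from (P → Q) and ¬Q, infer ¬P.
Q = 'n is divisible by 3' is denied; since P → Q, P must also fail.

Not (n is divisible by 3^3).


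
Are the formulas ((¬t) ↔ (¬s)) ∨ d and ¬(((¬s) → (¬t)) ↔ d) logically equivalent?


Compare truth tables:
d | s | t | φ | ψ
-----------------
F | F | F | T | T
T | F | F | T | F
F | T | F | F | T
T | T | F | T | F
F | F | T | F | F
T | F | T | T | T
F | T | T | T | T
T | T | T | T | F
They differ at row 2 (d=T, s=F, t=F): φ=T but ψ=F.

No, they are not logically equivalent.


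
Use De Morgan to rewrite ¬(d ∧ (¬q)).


De Morgan: the negation of a conjunction is the disjunction of the negations.
Distribute ¬ across ∧, flipping it to ∨, and negate each literal.

(¬d) ∨ q


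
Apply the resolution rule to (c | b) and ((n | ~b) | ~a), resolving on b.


The clauses contain complementary literals b and ~b.
Resolution eliminates this pair and disjoins the remaining literals (merging duplicates).

((c | ~a) | n)


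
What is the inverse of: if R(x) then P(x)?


The inverse of (P → Q) is (¬P → ¬Q). It is equivalent to the converse, not to the original.
Here P = 'R(x)' and Q = 'P(x)'.

If not (R(x)), then not (P(x)).


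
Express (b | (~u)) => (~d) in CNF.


Step 1: Rewrite as ¬(b ∨ (¬u)) ∨ (¬d) = (¬b ∧ ¬(¬u)) ∨ (¬d).
Step 2: Distribute ∨ over ∧.
Step 3: Eliminate any double negations (¬¬X = X).

((~b) | (~d)) & (u | (~d))


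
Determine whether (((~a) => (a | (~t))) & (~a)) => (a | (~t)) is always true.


Build the truth table over {a, t}:
a | t | φ
---------
False | False | True
True | False | True
False | True | True
True | True | True
Every row evaluates to true.

Yes, it is a tautology.


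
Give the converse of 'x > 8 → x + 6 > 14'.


The converse of (P → Q) is (Q → P). It is not in general equivalent to the original.
Here P = 'x > 8' and Q = 'x + 6 > 14'.

If x + 6 > 14, then x > 8.


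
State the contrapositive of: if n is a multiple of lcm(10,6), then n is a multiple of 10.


The contrapositive of (P → Q) is (¬Q → ¬P); it is logically equivalent to the original.
Here P = 'n is a multiple of lcm(10,6)' and Q = 'n is a multiple of 10'.

If not (n is a multiple of 10), then not (n is a multiple of lcm(10,6)).


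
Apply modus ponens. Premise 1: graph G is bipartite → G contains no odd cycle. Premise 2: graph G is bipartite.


Modus ponens: from (P → Q) and P, infer Q.
P = 'graph G is bipartite' is asserted, and P → Q holds, so Q follows.

G contains no odd cycle.


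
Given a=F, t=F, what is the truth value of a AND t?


Conjunction is true only when both operands are true.
Substitute: a=F, t=F.
F AND F evaluates to F.

F


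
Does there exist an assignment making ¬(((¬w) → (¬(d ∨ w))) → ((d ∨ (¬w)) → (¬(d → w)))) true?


Search for a satisfying assignment over {d, w}.
Try d=F, w=F: the formula evaluates to T.
A satisfying assignment exists.

Satisfiable.


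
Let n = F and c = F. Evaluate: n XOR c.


Exclusive or is true when exactly one operand is true.
Substitute: n=F, c=F.
F XOR F evaluates to F.

F


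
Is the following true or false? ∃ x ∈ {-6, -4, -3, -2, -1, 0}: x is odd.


Evaluate the predicate on each element: -6:F, -4:F, -3:T, -2:F, -1:T, 0:F.
Witness x = -3 satisfies the predicate.

T
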